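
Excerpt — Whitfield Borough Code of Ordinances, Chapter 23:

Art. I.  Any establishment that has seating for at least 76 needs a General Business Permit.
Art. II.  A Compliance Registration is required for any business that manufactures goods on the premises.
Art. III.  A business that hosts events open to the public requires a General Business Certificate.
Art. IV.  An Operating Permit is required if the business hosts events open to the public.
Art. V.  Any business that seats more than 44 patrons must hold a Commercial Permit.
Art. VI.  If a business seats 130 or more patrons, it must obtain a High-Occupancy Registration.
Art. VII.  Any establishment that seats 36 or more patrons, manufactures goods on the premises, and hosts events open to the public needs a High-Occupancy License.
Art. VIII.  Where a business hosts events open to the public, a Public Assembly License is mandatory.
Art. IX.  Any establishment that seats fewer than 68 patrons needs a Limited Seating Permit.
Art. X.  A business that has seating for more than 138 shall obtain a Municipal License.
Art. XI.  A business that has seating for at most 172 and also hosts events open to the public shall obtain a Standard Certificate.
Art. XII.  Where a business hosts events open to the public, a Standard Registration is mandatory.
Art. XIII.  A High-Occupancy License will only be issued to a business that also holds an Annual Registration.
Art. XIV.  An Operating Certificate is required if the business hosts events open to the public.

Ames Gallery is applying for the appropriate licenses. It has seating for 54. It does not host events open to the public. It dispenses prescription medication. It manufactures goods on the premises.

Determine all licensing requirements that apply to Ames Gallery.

Commercial Permit, Compliance Registration, Limited Seating Permit

Art. I. seating 54 < 76 → General Business Permit not required.
Art. II. manufactures goods on the premises → Compliance Registration required.
Art. III. does not host events open to the public → General Business Certificate not required.
Art. IV. does not host events open to the public → Operating Permit not required.
Art. V. seating 54 > 44 → Commercial Permit required.
Art. VI. seating 54 < 130 → High-Occupancy Registration not required.
Art. VII. seating 54 ≥ 36; manufactures goods on the premises; does not host events open to the public → High-Occupancy License not required.
Art. VIII. does not host events open to the public → Public Assembly License not required.
Art. IX. seating 54 < 68 → Limited Seating Permit required.
Art. X. seating 54 ≤ 138 → Municipal License not required.
Art. XI. seating 54 ≤ 172; does not host events open to the public → Standard Certificate not required.
Art. XII. does not host events open to the public → Standard Registration not required.
Art. XIII. High-Occupancy License is not required → no effect.
Art. XIV. does not host events open to the public → Operating Certificate not required.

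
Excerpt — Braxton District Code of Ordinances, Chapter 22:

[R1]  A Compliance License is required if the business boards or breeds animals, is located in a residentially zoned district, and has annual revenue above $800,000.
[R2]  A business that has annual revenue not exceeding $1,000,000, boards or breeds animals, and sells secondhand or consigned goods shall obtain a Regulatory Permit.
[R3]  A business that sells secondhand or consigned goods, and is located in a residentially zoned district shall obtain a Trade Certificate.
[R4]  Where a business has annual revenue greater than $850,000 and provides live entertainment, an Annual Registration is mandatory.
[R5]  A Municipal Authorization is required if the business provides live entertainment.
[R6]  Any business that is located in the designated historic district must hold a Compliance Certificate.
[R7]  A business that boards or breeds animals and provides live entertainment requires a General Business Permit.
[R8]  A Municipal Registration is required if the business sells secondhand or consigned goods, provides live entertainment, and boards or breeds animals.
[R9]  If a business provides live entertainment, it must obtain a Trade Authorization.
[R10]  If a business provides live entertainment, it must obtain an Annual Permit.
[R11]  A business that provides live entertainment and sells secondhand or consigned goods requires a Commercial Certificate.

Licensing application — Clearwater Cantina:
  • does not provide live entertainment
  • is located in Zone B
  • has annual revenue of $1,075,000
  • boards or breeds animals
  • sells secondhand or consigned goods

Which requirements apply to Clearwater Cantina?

None

[R1] boards or breeds animals; is located in Zone B (not: is located in a residentially zoned district); revenue $1,075,000 > $800,000 → Compliance License not required.
[R2] revenue $1,075,000 > $1,000,000; boards or breeds animals; sells secondhand or consigned goods → Regulatory Permit not required.
[R3] sells secondhand or consigned goods; is located in Zone B (not: is located in a residentially zoned district) → Trade Certificate not required.
[R4] revenue $1,075,000 > $850,000; does not provide live entertainment → Annual Registration not required.
[R5] does not provide live entertainment → Municipal Authorization not required.
[R6] is located in Zone B (not: is located in the designated historic district) → Compliance Certificate not required.
[R7] boards or breeds animals; does not provide live entertainment → General Business Permit not required.
[R8] sells secondhand or consigned goods; does not provide live entertainment; boards or breeds animals → Municipal Registration not required.
[R9] does not provide live entertainment → Trade Authorization not required.
[R10] does not provide live entertainment → Annual Permit not required.
[R11] does not provide live entertainment; sells secondhand or consigned goods → Commercial Certificate not required.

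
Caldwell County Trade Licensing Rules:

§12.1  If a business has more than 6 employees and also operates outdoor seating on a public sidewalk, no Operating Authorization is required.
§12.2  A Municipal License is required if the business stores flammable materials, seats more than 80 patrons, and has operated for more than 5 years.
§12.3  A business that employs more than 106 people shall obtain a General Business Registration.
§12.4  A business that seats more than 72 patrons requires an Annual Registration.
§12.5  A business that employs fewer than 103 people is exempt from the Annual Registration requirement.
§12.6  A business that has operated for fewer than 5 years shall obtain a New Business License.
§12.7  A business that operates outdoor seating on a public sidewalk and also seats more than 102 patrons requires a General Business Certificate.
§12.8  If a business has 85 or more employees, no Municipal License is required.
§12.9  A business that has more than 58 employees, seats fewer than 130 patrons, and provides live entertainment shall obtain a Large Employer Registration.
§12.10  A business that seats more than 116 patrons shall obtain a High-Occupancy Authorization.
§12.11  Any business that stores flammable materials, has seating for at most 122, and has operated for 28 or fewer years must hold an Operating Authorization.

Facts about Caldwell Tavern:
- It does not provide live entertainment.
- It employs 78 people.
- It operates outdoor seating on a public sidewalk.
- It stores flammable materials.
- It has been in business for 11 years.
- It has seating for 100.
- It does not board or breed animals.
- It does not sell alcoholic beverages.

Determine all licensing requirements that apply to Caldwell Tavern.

Municipal License

§12.1 employees 78 > 6; operates outdoor seating on a public sidewalk → exempt from Operating Authorization.
§12.2 stores flammable materials; seating 100 > 80; years in business 11 > 5 → Municipal License required.
§12.3 employees 78 ≤ 106 → General Business Registration not required.
§12.4 seating 100 > 72 → Annual Registration required.
§12.5 employees 78 < 103 → exempt from Annual Registration.
§12.6 years in business 11 ≥ 5 → New Business License not required.
§12.7 operates outdoor seating on a public sidewalk; seating 100 ≤ 102 → General Business Certificate not required.
§12.8 employees 78 < 85 → Municipal License exemption does not apply.
§12.9 employees 78 > 58; seating 100 < 130; does not provide live entertainment → Large Employer Registration not required.
§12.10 seating 100 ≤ 116 → High-Occupancy Authorization not required.
§12.11 stores flammable materials; seating 100 ≤ 122; years in business 11 ≤ 28 → Operating Authorization required.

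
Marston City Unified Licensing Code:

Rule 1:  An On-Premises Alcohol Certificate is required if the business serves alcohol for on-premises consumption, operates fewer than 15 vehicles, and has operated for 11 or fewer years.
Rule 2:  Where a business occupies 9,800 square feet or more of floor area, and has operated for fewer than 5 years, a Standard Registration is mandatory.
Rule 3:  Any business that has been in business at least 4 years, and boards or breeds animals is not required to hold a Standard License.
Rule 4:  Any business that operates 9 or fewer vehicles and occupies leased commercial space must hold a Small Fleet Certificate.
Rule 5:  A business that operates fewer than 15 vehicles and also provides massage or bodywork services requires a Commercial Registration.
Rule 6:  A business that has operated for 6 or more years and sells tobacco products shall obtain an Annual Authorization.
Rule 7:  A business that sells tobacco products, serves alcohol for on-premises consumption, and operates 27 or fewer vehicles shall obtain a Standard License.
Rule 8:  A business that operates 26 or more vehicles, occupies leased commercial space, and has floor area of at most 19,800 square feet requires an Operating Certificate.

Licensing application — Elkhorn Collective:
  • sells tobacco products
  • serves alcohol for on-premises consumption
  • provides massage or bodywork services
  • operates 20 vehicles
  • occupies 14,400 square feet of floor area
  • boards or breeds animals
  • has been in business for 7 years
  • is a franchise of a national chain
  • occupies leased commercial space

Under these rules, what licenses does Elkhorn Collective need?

Rule 1: serves alcohol for on-premises consumption; vehicles 20 ≥ 15; years in business 7 ≤ 11 → On-Premises Alcohol Certificate not required.
Rule 2: floor area 14,400 square feet ≥ 9,800 square feet; years in business 7 ≥ 5 → Standard Registration not required.
Rule 3: years in business 7 ≥ 4; boards or breeds animals → exempt from Standard License.
Rule 4: vehicles 20 > 9; occupies leased commercial space → Small Fleet Certificate not required.
Rule 5: vehicles 20 ≥ 15; provides massage or bodywork services → Commercial Registration not required.
Rule 6: years in business 7 ≥ 6; sells tobacco products → Annual Authorization required.
Rule 7: sells tobacco products; serves alcohol for on-premises consumption; vehicles 20 ≤ 27 → Standard License required.
Rule 8: vehicles 20 < 26; occupies leased commercial space; floor area 14,400 square feet ≤ 19,800 square feet → Operating Certificate not required.

Annual Authorization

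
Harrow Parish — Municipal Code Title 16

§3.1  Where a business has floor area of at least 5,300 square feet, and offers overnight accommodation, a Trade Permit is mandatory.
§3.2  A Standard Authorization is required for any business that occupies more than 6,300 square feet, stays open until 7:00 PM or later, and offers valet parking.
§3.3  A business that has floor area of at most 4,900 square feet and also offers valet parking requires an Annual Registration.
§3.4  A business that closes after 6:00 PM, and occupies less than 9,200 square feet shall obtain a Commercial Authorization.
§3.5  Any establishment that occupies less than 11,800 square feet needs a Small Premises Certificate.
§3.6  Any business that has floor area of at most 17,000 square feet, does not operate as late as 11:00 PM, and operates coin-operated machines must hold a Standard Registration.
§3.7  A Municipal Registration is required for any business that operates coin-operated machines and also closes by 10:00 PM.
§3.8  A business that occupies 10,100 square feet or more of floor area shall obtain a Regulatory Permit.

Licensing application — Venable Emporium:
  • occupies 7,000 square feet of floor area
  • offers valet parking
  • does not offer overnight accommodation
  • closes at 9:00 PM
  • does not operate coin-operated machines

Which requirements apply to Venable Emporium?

Commercial Authorization, Small Premises Certificate, Standard Authorization

§3.1 floor area 7,000 square feet ≥ 5,300 square feet; does not offer overnight accommodation → Trade Permit not required.
§3.2 floor area 7,000 square feet > 6,300 square feet; closes 9:00 PM, after 7:00 PM; offers valet parking → Standard Authorization required.
§3.3 floor area 7,000 square feet > 4,900 square feet; offers valet parking → Annual Registration not required.
§3.4 closes 9:00 PM, after 6:00 PM; floor area 7,000 square feet < 9,200 square feet → Commercial Authorization required.
§3.5 floor area 7,000 square feet < 11,800 square feet → Small Premises Certificate required.
§3.6 floor area 7,000 square feet ≤ 17,000 square feet; closes 9:00 PM, at/before 11:00 PM; does not operate coin-operated machines → Standard Registration not required.
§3.7 does not operate coin-operated machines; closes 9:00 PM, at/before 10:00 PM → Municipal Registration not required.
§3.8 floor area 7,000 square feet < 10,100 square feet → Regulatory Permit not required.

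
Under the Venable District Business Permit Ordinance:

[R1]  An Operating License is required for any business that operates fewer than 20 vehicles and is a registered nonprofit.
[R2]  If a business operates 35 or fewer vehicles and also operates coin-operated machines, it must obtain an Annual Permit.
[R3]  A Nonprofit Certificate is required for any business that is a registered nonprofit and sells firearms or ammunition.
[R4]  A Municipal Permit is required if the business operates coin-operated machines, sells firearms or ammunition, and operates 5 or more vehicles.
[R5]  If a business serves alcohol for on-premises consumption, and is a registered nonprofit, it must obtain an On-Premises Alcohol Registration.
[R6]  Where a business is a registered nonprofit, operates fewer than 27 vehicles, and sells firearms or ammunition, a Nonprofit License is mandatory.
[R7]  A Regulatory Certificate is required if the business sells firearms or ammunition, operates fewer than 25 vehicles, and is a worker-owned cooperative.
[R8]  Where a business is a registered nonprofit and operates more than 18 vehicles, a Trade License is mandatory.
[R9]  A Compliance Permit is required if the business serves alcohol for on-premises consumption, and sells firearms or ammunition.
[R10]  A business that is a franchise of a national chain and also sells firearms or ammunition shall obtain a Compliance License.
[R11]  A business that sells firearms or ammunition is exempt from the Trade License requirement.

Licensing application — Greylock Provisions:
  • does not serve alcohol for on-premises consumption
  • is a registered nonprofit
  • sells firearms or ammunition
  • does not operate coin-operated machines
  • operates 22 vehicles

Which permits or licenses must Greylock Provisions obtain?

[R1] vehicles 22 ≥ 20; is a registered nonprofit → Operating License not required.
[R2] vehicles 22 ≤ 35; does not operate coin-operated machines → Annual Permit not required.
[R3] is a registered nonprofit; sells firearms or ammunition → Nonprofit Certificate required.
[R4] does not operate coin-operated machines; sells firearms or ammunition; vehicles 22 ≥ 5 → Municipal Permit not required.
[R5] does not serve alcohol for on-premises consumption; is a registered nonprofit → On-Premises Alcohol Registration not required.
[R6] is a registered nonprofit; vehicles 22 < 27; sells firearms or ammunition → Nonprofit License required.
[R7] sells firearms or ammunition; vehicles 22 < 25; is a registered nonprofit (not: is a worker-owned cooperative) → Regulatory Certificate not required.
[R8] is a registered nonprofit; vehicles 22 > 18 → Trade License required.
[R9] does not serve alcohol for on-premises consumption; sells firearms or ammunition → Compliance Permit not required.
[R10] is a registered nonprofit (not: is a franchise of a national chain); sells firearms or ammunition → Compliance License not required.
[R11] sells firearms or ammunition → exempt from Trade License.

Nonprofit Certificate, Nonprofit License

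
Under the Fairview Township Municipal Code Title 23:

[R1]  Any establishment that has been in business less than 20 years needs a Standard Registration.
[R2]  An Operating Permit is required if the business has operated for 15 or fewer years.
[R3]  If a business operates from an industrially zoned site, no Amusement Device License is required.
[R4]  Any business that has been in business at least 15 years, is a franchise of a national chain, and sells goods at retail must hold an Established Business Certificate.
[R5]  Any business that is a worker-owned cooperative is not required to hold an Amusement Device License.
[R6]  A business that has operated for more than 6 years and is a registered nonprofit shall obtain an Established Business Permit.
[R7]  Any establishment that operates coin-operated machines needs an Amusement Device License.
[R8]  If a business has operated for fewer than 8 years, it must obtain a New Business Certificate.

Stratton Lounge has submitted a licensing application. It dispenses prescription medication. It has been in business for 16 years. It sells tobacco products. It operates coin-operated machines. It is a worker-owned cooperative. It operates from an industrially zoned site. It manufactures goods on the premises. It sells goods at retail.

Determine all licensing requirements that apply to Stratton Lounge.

Standard Registration

[R1] years in business 16 < 20 → Standard Registration required.
[R2] years in business 16 > 15 → Operating Permit not required.
[R3] operates from an industrially zoned site → exempt from Amusement Device License.
[R4] years in business 16 ≥ 15; is a worker-owned cooperative (not: is a franchise of a national chain); sells goods at retail → Established Business Certificate not required.
[R5] is a worker-owned cooperative → exempt from Amusement Device License.
[R6] years in business 16 > 6; is a worker-owned cooperative (not: is a registered nonprofit) → Established Business Permit not required.
[R7] operates coin-operated machines → Amusement Device License required.
[R8] years in business 16 ≥ 8 → New Business Certificate not required.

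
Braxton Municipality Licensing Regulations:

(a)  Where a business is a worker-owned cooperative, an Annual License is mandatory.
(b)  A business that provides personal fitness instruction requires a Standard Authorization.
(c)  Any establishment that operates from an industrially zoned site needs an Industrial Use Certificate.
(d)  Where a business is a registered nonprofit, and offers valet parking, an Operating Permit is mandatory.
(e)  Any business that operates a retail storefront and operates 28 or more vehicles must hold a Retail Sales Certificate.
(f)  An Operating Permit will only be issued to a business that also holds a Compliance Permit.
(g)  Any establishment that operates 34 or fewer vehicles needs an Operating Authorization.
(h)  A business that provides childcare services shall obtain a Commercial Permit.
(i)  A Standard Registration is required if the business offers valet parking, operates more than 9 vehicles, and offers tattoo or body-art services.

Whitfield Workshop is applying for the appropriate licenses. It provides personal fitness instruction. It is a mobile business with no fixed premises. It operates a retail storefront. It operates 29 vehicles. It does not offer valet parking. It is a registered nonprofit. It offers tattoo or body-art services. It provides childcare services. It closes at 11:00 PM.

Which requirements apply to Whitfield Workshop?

Commercial Permit, Operating Authorization, Retail Sales Certificate, Standard Authorization

(a) is a registered nonprofit (not: is a worker-owned cooperative) → Annual License not required.
(b) provides personal fitness instruction → Standard Authorization required.
(c) is a mobile business with no fixed premises (not: operates from an industrially zoned site) → Industrial Use Certificate not required.
(d) is a registered nonprofit; does not offer valet parking → Operating Permit not required.
(e) operates a retail storefront; vehicles 29 ≥ 28 → Retail Sales Certificate required.
(f) Operating Permit is not required → no effect.
(g) vehicles 29 ≤ 34 → Operating Authorization required.
(h) provides childcare services → Commercial Permit required.
(i) does not offer valet parking; vehicles 29 > 9; offers tattoo or body-art services → Standard Registration not required.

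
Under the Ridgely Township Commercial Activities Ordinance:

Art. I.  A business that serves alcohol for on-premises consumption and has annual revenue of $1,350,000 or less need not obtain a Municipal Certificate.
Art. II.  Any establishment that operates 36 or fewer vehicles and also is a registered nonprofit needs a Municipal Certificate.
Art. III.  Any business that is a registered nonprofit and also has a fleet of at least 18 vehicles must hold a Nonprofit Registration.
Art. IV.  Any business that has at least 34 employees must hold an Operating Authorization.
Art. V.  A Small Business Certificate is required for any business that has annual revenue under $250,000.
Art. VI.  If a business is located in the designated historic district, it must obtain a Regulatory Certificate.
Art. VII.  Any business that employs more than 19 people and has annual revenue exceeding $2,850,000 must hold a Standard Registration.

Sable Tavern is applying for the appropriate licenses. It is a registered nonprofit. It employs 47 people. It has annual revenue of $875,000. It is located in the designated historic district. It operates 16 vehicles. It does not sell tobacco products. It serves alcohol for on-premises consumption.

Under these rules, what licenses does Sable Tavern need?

Operating Authorization, Regulatory Certificate

Art. I. serves alcohol for on-premises consumption; revenue $875,000 ≤ $1,350,000 → exempt from Municipal Certificate.
Art. II. vehicles 16 ≤ 36; is a registered nonprofit → Municipal Certificate required.
Art. III. is a registered nonprofit; vehicles 16 < 18 → Nonprofit Registration not required.
Art. IV. employees 47 ≥ 34 → Operating Authorization required.
Art. V. revenue $875,000 ≥ $250,000 → Small Business Certificate not required.
Art. VI. is located in the designated historic district → Regulatory Certificate required.
Art. VII. employees 47 > 19; revenue $875,000 ≤ $2,850,000 → Standard Registration not required.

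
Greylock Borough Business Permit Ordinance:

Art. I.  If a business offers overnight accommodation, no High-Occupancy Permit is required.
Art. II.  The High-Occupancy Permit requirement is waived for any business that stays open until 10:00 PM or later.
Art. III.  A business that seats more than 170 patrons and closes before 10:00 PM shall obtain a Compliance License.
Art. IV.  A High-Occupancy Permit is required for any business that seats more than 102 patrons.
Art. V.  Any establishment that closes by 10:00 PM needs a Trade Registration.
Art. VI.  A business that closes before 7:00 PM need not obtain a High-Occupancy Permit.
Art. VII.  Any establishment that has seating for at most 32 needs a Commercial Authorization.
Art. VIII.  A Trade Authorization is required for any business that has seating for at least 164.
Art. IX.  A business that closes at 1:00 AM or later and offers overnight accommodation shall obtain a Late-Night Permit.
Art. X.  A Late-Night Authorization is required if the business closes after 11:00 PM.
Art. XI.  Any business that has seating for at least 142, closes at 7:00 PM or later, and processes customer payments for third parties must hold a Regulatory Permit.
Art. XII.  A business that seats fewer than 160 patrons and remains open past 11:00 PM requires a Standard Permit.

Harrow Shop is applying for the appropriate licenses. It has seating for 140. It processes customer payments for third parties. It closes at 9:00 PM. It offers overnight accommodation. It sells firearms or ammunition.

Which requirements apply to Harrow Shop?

Trade Registration

Art. I. offers overnight accommodation → exempt from High-Occupancy Permit.
Art. II. closes 9:00 PM, at/before 10:00 PM → High-Occupancy Permit exemption does not apply.
Art. III. seating 140 ≤ 170; closes 9:00 PM, at/before 10:00 PM → Compliance License not required.
Art. IV. seating 140 > 102 → High-Occupancy Permit required.
Art. V. closes 9:00 PM, at/before 10:00 PM → Trade Registration required.
Art. VI. closes 9:00 PM, after 7:00 PM → High-Occupancy Permit exemption does not apply.
Art. VII. seating 140 > 32 → Commercial Authorization not required.
Art. VIII. seating 140 < 164 → Trade Authorization not required.
Art. IX. closes 9:00 PM, at/before 1:00 AM; offers overnight accommodation → Late-Night Permit not required.
Art. X. closes 9:00 PM, at/before 11:00 PM → Late-Night Authorization not required.
Art. XI. seating 140 < 142; closes 9:00 PM, after 7:00 PM; processes customer payments for third parties → Regulatory Permit not required.
Art. XII. seating 140 < 160; closes 9:00 PM, at/before 11:00 PM → Standard Permit not required.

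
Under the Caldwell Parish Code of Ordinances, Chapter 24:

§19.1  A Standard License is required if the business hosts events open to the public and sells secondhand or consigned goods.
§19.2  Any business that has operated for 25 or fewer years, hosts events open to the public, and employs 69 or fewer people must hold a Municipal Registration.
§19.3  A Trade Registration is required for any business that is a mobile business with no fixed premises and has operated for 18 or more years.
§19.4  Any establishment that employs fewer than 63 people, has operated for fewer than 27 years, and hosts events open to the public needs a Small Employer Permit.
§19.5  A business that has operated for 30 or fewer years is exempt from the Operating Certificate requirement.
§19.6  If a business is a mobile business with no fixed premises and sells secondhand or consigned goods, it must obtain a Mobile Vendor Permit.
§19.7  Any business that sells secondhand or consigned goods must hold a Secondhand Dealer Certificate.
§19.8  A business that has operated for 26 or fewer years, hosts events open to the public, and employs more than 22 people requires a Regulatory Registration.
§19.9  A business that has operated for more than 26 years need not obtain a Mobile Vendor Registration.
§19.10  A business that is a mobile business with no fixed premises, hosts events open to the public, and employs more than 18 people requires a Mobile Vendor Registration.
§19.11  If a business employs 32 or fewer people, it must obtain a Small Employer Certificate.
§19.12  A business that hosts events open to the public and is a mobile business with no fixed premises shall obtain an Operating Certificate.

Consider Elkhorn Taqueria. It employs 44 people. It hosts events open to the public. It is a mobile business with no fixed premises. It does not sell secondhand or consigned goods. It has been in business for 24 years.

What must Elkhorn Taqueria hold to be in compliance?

Mobile Vendor Registration, Municipal Registration, Regulatory Registration, Small Employer Permit, Trade Registration

§19.1 hosts events open to the public; does not sell secondhand or consigned goods → Standard License not required.
§19.2 years in business 24 ≤ 25; hosts events open to the public; employees 44 ≤ 69 → Municipal Registration required.
§19.3 is a mobile business with no fixed premises; years in business 24 ≥ 18 → Trade Registration required.
§19.4 employees 44 < 63; years in business 24 < 27; hosts events open to the public → Small Employer Permit required.
§19.5 years in business 24 ≤ 30 → exempt from Operating Certificate.
§19.6 is a mobile business with no fixed premises; does not sell secondhand or consigned goods → Mobile Vendor Permit not required.
§19.7 does not sell secondhand or consigned goods → Secondhand Dealer Certificate not required.
§19.8 years in business 24 ≤ 26; hosts events open to the public; employees 44 > 22 → Regulatory Registration required.
§19.9 years in business 24 ≤ 26 → Mobile Vendor Registration exemption does not apply.
§19.10 is a mobile business with no fixed premises; hosts events open to the public; employees 44 > 18 → Mobile Vendor Registration required.
§19.11 employees 44 > 32 → Small Employer Certificate not required.
§19.12 hosts events open to the public; is a mobile business with no fixed premises → Operating Certificate required.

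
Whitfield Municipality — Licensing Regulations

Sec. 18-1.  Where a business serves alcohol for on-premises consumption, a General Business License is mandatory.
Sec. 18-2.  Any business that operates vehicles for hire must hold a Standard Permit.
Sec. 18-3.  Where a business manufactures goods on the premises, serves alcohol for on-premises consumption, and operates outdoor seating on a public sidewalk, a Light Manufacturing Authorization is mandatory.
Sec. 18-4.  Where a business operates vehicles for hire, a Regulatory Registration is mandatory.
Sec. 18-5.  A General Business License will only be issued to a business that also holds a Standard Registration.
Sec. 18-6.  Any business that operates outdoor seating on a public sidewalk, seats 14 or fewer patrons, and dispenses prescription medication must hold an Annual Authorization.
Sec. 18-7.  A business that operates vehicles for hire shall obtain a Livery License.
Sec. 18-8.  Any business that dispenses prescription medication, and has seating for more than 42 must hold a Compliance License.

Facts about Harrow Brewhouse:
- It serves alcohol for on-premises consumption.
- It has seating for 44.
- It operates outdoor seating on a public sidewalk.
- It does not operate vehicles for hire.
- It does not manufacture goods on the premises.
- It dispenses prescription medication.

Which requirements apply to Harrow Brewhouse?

Compliance License, General Business License, Standard Registration

Sec. 18-1. serves alcohol for on-premises consumption → General Business License required.
Sec. 18-2. does not operate vehicles for hire → Standard Permit not required.
Sec. 18-3. does not manufacture goods on the premises; serves alcohol for on-premises consumption; operates outdoor seating on a public sidewalk → Light Manufacturing Authorization not required.
Sec. 18-4. does not operate vehicles for hire → Regulatory Registration not required.
Sec. 18-5. General Business License is required → Standard Registration also required.
Sec. 18-6. operates outdoor seating on a public sidewalk; seating 44 > 14; dispenses prescription medication → Annual Authorization not required.
Sec. 18-7. does not operate vehicles for hire → Livery License not required.
Sec. 18-8. dispenses prescription medication; seating 44 > 42 → Compliance License required.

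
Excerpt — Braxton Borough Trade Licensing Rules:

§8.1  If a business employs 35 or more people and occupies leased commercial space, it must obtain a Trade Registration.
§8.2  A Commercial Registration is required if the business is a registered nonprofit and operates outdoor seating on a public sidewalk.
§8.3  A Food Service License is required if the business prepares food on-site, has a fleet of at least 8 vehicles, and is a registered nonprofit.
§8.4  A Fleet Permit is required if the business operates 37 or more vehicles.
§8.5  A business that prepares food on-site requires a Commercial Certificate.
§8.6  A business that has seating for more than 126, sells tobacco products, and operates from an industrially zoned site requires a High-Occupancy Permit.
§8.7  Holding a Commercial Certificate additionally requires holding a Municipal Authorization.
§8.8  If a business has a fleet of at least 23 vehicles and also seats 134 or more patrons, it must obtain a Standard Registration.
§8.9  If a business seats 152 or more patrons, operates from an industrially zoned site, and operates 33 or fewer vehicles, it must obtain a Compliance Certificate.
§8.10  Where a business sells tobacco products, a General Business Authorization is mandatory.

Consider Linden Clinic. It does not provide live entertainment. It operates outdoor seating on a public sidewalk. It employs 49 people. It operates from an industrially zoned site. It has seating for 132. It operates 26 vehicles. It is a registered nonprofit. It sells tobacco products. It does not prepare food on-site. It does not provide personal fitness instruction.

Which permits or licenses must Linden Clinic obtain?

§8.1 employees 49 ≥ 35; operates from an industrially zoned site (not: occupies leased commercial space) → Trade Registration not required.
§8.2 is a registered nonprofit; operates outdoor seating on a public sidewalk → Commercial Registration required.
§8.3 does not prepare food on-site; vehicles 26 ≥ 8; is a registered nonprofit → Food Service License not required.
§8.4 vehicles 26 < 37 → Fleet Permit not required.
§8.5 does not prepare food on-site → Commercial Certificate not required.
§8.6 seating 132 > 126; sells tobacco products; operates from an industrially zoned site → High-Occupancy Permit required.
§8.7 Commercial Certificate is not required → no effect.
§8.8 vehicles 26 ≥ 23; seating 132 < 134 → Standard Registration not required.
§8.9 seating 132 < 152; operates from an industrially zoned site; vehicles 26 ≤ 33 → Compliance Certificate not required.
§8.10 sells tobacco products → General Business Authorization required.

Commercial Registration, General Business Authorization, High-Occupancy Permit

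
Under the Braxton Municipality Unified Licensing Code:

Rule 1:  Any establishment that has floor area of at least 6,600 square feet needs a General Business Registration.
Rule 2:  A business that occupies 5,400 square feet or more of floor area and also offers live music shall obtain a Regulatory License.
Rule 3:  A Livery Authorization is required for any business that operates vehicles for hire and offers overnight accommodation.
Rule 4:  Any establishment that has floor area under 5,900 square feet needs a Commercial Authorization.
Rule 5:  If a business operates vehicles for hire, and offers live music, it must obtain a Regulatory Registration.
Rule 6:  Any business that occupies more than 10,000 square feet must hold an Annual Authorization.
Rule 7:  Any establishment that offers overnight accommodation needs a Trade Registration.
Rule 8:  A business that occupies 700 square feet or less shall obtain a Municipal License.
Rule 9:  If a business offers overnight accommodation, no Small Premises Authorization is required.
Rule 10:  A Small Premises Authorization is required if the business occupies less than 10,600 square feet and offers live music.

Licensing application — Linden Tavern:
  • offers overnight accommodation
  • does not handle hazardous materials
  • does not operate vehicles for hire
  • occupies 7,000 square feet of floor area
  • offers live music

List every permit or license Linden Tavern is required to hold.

Rule 1: floor area 7,000 square feet ≥ 6,600 square feet → General Business Registration required.
Rule 2: floor area 7,000 square feet ≥ 5,400 square feet; offers live music → Regulatory License required.
Rule 3: does not operate vehicles for hire; offers overnight accommodation → Livery Authorization not required.
Rule 4: floor area 7,000 square feet ≥ 5,900 square feet → Commercial Authorization not required.
Rule 5: does not operate vehicles for hire; offers live music → Regulatory Registration not required.
Rule 6: floor area 7,000 square feet ≤ 10,000 square feet → Annual Authorization not required.
Rule 7: offers overnight accommodation → Trade Registration required.
Rule 8: floor area 7,000 square feet > 700 square feet → Municipal License not required.
Rule 9: offers overnight accommodation → exempt from Small Premises Authorization.
Rule 10: floor area 7,000 square feet < 10,600 square feet; offers live music → Small Premises Authorization required.

General Business Registration, Regulatory License, Trade Registration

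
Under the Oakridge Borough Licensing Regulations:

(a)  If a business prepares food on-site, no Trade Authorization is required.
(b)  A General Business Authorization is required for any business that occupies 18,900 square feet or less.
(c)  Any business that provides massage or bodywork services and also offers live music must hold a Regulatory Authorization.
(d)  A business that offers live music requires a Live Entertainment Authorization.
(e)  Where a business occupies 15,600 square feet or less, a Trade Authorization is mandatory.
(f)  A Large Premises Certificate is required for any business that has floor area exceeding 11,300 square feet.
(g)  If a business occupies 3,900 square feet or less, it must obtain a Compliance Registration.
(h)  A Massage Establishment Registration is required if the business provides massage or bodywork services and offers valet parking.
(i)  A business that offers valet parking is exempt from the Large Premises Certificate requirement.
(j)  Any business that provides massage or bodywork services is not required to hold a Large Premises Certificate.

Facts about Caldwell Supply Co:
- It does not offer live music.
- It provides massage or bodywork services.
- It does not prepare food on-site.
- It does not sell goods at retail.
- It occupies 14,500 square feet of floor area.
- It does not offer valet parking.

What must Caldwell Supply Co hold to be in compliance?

General Business Authorization, Trade Authorization

(a) does not prepare food on-site → Trade Authorization exemption does not apply.
(b) floor area 14,500 square feet ≤ 18,900 square feet → General Business Authorization required.
(c) provides massage or bodywork services; does not offer live music → Regulatory Authorization not required.
(d) does not offer live music → Live Entertainment Authorization not required.
(e) floor area 14,500 square feet ≤ 15,600 square feet → Trade Authorization required.
(f) floor area 14,500 square feet > 11,300 square feet → Large Premises Certificate required.
(g) floor area 14,500 square feet > 3,900 square feet → Compliance Registration not required.
(h) provides massage or bodywork services; does not offer valet parking → Massage Establishment Registration not required.
(i) does not offer valet parking → Large Premises Certificate exemption does not apply.
(j) provides massage or bodywork services → exempt from Large Premises Certificate.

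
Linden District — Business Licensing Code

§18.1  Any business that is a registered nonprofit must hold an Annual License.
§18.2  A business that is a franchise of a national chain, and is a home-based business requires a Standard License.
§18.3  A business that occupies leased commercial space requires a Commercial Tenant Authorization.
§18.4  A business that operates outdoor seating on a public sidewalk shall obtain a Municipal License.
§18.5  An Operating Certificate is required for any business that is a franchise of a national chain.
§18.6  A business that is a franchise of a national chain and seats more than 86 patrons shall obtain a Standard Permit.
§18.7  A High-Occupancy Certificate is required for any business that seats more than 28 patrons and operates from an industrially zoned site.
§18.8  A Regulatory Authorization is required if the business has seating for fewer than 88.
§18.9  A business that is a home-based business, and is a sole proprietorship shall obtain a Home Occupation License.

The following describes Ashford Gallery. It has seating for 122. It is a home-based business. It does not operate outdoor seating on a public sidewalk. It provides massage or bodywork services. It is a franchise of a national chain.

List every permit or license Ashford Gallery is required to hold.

§18.1 is a franchise of a national chain (not: is a registered nonprofit) → Annual License not required.
§18.2 is a franchise of a national chain; is a home-based business → Standard License required.
§18.3 is a home-based business (not: occupies leased commercial space) → Commercial Tenant Authorization not required.
§18.4 does not operate outdoor seating on a public sidewalk → Municipal License not required.
§18.5 is a franchise of a national chain → Operating Certificate required.
§18.6 is a franchise of a national chain; seating 122 > 86 → Standard Permit required.
§18.7 seating 122 > 28; is a home-based business (not: operates from an industrially zoned site) → High-Occupancy Certificate not required.
§18.8 seating 122 ≥ 88 → Regulatory Authorization not required.
§18.9 is a home-based business; is a franchise of a national chain (not: is a sole proprietorship) → Home Occupation License not required.

Operating Certificate, Standard License, Standard Permit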